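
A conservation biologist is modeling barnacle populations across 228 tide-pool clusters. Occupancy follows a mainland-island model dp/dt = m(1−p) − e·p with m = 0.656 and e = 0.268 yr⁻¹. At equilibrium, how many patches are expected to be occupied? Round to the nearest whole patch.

p* = m/(m+e) = 0.656/0.9240 = 0.7100.
Expected occupied patches = N × p* = 228 × 0.7100 = 161.87 ≈ 162.

162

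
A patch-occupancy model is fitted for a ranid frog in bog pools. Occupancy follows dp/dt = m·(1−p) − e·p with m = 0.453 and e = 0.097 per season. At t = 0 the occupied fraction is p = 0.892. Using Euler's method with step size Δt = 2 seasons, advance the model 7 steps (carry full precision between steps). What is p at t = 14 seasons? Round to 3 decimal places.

Update rule: p ← p + [m·(1−p) − e·p]·Δt with Δt = 2.
t = 2: p = 0.89200 + (-0.07520) = 0.81680
t = 4: p = 0.81680 + (+0.00752) = 0.82432
t = 6: p = 0.82432 + (-0.00075) = 0.82357
t = 8: p = 0.82357 + (+0.00008) = 0.82364
t = 10: p = 0.82364 + (-0.00001) = 0.82364
t = 12: p = 0.82364 + (+0.00000) = 0.82364
t = 14: p = 0.82364 + (-0.00000) = 0.82364

0.824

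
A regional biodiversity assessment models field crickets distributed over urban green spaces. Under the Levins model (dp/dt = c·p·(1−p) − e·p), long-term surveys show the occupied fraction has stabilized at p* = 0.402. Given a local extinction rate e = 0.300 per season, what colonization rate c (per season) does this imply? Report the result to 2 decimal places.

0.50

At equilibrium c(1−p*) = e, so c = e/(1−p*).
c = 0.300/(1 − 0.402) = 0.300/0.5980 = 0.5017.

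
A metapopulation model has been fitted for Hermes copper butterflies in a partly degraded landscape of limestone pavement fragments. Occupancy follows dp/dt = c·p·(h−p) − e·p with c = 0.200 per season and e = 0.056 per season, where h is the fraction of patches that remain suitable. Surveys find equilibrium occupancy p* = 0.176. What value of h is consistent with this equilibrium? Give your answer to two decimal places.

0.46

At equilibrium c(h−p*) = e, so h = p* + e/c.
h = 0.176 + 0.056/0.200 = 0.176 + 0.2800 = 0.4560.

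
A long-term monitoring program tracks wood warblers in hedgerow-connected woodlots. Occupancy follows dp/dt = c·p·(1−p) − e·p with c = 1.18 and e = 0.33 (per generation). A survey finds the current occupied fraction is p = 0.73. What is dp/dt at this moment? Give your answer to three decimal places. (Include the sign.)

-0.008

Colonization term: c·p·(1−p) = 1.18×0.73×0.2700 = 0.23258.
Extinction term: e·p = 0.24090.
dp/dt = 0.23258 − 0.24090 = -0.00832.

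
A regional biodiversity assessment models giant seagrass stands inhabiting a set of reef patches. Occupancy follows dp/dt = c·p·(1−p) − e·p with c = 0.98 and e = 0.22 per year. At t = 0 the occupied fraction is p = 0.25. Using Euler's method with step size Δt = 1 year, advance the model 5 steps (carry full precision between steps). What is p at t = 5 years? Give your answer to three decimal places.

0.763

Update rule: p ← p + [c·p·(1−p) − e·p]·Δt with Δt = 1.
step 1: Δp = +0.12875, p = 0.37875
step 2: Δp = +0.14727, p = 0.52602
step 3: Δp = +0.12861, p = 0.65463
step 4: Δp = +0.07755, p = 0.73218
step 5: Δp = +0.03109, p = 0.76327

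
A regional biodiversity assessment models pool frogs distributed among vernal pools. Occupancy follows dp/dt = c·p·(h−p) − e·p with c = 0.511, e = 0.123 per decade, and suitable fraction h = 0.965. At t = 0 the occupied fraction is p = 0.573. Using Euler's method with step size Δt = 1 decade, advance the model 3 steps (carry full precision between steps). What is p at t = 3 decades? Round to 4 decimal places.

0.6754

Update rule: p ← p + [c·p·(h−p) − e·p]·Δt with Δt = 1.
t = 1: p = 0.57300 + (+0.04430) = 0.61730
t = 2: p = 0.61730 + (+0.03375) = 0.65105
t = 3: p = 0.65105 + (+0.02437) = 0.67542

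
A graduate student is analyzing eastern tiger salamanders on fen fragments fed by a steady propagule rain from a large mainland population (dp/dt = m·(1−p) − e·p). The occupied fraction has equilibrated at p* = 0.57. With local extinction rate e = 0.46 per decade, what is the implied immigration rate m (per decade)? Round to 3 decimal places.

At equilibrium m(1−p*) = e·p*, so m = e·p*/(1−p*).
m = 0.46 × 0.57 / 0.4300 = 0.2622/0.4300 = 0.6098.

0.610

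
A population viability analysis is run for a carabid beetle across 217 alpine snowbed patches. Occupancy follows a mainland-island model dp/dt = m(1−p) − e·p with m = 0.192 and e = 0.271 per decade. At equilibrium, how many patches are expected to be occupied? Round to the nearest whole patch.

p* = m/(m+e) = 0.192/0.4630 = 0.4147.
Expected occupied patches = N × p* = 217 × 0.4147 = 89.99 ≈ 90.

90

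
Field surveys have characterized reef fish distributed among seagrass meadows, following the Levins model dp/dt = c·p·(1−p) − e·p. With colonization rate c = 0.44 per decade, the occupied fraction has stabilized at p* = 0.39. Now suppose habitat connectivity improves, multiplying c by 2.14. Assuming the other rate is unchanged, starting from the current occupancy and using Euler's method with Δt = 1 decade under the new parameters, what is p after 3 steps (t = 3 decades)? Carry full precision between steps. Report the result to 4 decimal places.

Balance c(1−p*) = e gives e = 0.44×(1 − 0.39000) = 0.26840.
Starting from p₀ = 0.39000; update p ← p + (dp/dt)·Δt with the new parameters.
  1  |  dp/dt·Δt = +0.119331  |  p_1 = 0.509331
  2  |  dp/dt·Δt = +0.098614  |  p_2 = 0.607944
  3  |  dp/dt·Δt = +0.061256  |  p_3 = 0.669201

0.6692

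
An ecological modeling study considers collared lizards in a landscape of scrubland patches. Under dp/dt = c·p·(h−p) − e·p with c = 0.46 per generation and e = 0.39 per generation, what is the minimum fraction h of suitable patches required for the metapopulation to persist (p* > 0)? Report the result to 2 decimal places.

0.85

p* = h − e/c is positive only when h > e/c.
h_min = e/c = 0.39/0.46 = 0.8478.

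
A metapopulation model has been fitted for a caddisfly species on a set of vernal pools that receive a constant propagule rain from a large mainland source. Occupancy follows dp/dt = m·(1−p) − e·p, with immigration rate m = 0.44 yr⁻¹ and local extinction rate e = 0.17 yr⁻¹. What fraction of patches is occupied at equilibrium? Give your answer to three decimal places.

0.721

At equilibrium the propagule rain into empty patches balances local extinction: m(1−p*) = e·p*.
p* = m/(m+e) = 0.44/(0.44+0.17) = 0.44/0.6100 = 0.7213.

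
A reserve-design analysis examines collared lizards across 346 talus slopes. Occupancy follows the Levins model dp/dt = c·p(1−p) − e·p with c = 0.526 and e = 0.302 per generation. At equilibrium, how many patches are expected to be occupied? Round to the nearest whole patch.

147

p* = 1 − e/c = 1 − 0.302/0.526 = 0.4259.
Expected occupied patches = N × p* = 346 × 0.4259 = 147.35 ≈ 147.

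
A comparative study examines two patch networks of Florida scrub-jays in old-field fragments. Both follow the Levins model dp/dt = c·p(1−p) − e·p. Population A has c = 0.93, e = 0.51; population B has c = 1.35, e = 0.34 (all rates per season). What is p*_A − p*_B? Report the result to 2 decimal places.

-0.30

A: p*_A = 1 − 0.51/0.93 = 0.4516.
B: p*_B = 1 − 0.34/1.35 = 0.7481.
p*_A − p*_B = 0.4516 − 0.7481 = -0.2965.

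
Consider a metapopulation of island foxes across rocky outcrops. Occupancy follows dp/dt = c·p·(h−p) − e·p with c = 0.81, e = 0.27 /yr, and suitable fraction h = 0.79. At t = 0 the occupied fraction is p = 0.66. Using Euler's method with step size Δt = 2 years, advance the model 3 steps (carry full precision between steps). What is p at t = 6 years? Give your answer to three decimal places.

Update rule: p ← p + [c·p·(h−p) − e·p]·Δt with Δt = 2.
  1  |  dp/dt·Δt = -0.217404  |  p_1 = 0.442596
  2  |  dp/dt·Δt = +0.010089  |  p_2 = 0.452685
  3  |  dp/dt·Δt = +0.002920  |  p_3 = 0.455605

0.456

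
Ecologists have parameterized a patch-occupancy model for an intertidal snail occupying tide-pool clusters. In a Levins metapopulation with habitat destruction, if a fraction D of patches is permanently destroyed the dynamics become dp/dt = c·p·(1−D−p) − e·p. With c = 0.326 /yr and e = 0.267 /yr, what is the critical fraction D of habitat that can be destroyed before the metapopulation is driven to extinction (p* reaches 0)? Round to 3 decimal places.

0.181

The nontrivial equilibrium is p* = (1−D) − e/c; extinction occurs when this hits zero.
So D_crit = 1 − e/c = 1 − 0.267/0.326 = 1 − 0.8190 = 0.1810.
Note this equals the original equilibrium occupancy — the Levins extinction-debt result.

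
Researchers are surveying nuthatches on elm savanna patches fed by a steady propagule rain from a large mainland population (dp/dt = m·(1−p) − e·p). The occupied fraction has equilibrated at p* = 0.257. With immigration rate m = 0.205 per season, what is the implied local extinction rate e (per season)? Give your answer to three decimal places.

0.593

At equilibrium m(1−p*) = e·p*, so e = m(1−p*)/p*.
e = 0.205 × 0.7430 / 0.257 = 0.5927.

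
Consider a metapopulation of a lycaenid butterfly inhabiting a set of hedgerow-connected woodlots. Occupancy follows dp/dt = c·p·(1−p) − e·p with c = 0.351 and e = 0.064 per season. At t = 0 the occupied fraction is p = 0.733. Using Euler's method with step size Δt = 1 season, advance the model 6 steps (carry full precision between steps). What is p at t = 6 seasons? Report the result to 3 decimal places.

0.805

Update rule: p ← p + [c·p·(1−p) − e·p]·Δt with Δt = 1.
t = 1: p = 0.73300 + (+0.02178) = 0.75478
t = 2: p = 0.75478 + (+0.01666) = 0.77144
t = 3: p = 0.77144 + (+0.01252) = 0.78396
t = 4: p = 0.78396 + (+0.00927) = 0.79323
t = 5: p = 0.79323 + (+0.00680) = 0.80003
t = 6: p = 0.80003 + (+0.00495) = 0.80499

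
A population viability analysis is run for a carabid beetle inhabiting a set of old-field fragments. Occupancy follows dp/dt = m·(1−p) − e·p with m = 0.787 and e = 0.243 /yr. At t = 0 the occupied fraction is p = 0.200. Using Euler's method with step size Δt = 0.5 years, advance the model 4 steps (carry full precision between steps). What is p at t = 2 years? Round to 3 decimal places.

0.733

Update rule: p ← p + [m·(1−p) − e·p]·Δt with Δt = 0.5.
step 1: Δp = +0.29050, p = 0.49050
step 2: Δp = +0.14089, p = 0.63139
step 3: Δp = +0.06833, p = 0.69973
step 4: Δp = +0.03314, p = 0.73287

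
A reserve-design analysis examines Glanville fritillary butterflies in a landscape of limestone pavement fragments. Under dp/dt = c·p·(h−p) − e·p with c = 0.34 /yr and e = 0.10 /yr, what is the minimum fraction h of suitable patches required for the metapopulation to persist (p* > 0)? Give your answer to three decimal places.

0.294

p* = h − e/c is positive only when h > e/c.
h_min = e/c = 0.10/0.34 = 0.2941.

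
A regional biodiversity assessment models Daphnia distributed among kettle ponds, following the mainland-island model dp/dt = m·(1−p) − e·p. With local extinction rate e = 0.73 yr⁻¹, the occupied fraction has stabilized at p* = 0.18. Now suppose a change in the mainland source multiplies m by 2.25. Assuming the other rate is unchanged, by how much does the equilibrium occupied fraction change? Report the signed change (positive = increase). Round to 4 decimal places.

Balance m(1−p*) = e·p* gives m = e·p*/(1−p*) = 0.73×0.18000/0.82000 = 0.16024.
New p* = m/(m+e) = 0.36054/(0.36054+0.73000) = 0.33061.
Δp* = 0.33061 − 0.18000 = +0.15061.

0.1506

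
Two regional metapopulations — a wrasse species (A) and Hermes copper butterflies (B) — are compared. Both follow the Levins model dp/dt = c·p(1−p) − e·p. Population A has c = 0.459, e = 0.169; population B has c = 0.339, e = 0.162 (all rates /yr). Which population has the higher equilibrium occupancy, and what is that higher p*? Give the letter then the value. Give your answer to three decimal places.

A, 0.632

A: p*_A = 1 − 0.169/0.459 = 0.6318.
B: p*_B = 1 − 0.162/0.339 = 0.5221.
A is higher at 0.6318.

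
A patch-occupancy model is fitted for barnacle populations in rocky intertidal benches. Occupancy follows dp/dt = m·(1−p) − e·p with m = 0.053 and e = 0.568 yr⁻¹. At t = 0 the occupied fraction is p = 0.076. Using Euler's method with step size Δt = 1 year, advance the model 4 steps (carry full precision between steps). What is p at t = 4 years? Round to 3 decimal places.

0.085

Update rule: p ← p + [m·(1−p) − e·p]·Δt with Δt = 1.
step 1: Δp = +0.00580, p = 0.08180
step 2: Δp = +0.00220, p = 0.08400
step 3: Δp = +0.00083, p = 0.08484
step 4: Δp = +0.00032, p = 0.08515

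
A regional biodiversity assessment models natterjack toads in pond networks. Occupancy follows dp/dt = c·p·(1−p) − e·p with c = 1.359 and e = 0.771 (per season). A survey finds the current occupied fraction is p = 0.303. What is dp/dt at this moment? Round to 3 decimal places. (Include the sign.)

Colonization term: c·p·(1−p) = 1.359×0.303×0.6970 = 0.28701.
Extinction term: e·p = 0.23361.
dp/dt = 0.28701 − 0.23361 = 0.05340.

0.053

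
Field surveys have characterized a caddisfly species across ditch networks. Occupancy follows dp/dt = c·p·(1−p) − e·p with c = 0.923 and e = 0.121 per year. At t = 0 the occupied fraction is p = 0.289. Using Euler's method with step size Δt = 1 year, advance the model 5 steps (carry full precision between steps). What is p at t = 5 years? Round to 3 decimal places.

Update rule: p ← p + [c·p·(1−p) − e·p]·Δt with Δt = 1.
t = 1: p = 0.28900 + (+0.15469) = 0.44369
t = 2: p = 0.44369 + (+0.17414) = 0.61782
t = 3: p = 0.61782 + (+0.14318) = 0.76100
t = 4: p = 0.76100 + (+0.07579) = 0.83680
t = 5: p = 0.83680 + (+0.02480) = 0.86160

0.862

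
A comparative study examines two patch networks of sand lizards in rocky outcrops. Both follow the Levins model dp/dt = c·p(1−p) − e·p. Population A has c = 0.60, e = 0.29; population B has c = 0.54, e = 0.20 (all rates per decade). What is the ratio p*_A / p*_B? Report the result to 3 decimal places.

0.821

A: p*_A = 1 − 0.29/0.60 = 0.5167.
B: p*_B = 1 − 0.20/0.54 = 0.6296.
p*_A / p*_B = 0.5167/0.6296 = 0.8206.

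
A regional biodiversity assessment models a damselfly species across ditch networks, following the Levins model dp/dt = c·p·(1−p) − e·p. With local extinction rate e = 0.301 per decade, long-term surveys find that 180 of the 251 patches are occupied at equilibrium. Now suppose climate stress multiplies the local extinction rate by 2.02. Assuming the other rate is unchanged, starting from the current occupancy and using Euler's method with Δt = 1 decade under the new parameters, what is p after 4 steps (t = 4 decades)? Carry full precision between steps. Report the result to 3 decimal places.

0.437

Observed p* = 180/251 = 0.71713.
Balance c(1−p*) = e gives c = e/(1 − 0.71713) = 0.301/0.28287 = 1.06410.
Starting from p₀ = 0.71713; update p ← p + (dp/dt)·Δt with the new parameters.
step 1: Δp = -0.22017, p = 0.49696
step 2: Δp = -0.03615, p = 0.46081
step 3: Δp = -0.01579, p = 0.44502
step 4: Δp = -0.00777, p = 0.43725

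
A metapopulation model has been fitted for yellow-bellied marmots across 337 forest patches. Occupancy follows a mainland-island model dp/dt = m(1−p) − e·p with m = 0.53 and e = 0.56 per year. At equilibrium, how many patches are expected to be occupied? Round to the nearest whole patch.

164

p* = m/(m+e) = 0.53/1.0900 = 0.4862.
Expected occupied patches = N × p* = 337 × 0.4862 = 163.86 ≈ 164.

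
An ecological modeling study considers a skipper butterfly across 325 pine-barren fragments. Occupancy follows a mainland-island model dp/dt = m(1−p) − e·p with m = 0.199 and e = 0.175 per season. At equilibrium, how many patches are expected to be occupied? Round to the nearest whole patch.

173

p* = m/(m+e) = 0.199/0.3740 = 0.5321.
Expected occupied patches = N × p* = 325 × 0.5321 = 172.93 ≈ 173.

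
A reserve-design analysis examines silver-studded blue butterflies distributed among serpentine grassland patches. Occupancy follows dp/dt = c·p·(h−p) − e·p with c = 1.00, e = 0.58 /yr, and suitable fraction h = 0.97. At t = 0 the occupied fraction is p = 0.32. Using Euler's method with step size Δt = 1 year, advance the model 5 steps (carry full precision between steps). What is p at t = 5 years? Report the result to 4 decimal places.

Update rule: p ← p + [c·p·(h−p) − e·p]·Δt with Δt = 1.
step 1: Δp = +0.02240, p = 0.34240
step 2: Δp = +0.01630, p = 0.35870
step 3: Δp = +0.01123, p = 0.36993
step 4: Δp = +0.00743, p = 0.37735
step 5: Δp = +0.00477, p = 0.38212

0.3821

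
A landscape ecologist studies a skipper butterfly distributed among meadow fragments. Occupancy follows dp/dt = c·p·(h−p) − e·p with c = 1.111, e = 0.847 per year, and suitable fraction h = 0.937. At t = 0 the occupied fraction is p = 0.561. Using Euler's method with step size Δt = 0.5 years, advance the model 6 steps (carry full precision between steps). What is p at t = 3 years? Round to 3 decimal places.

0.265

Update rule: p ← p + [c·p·(h−p) − e·p]·Δt with Δt = 0.5.
t = 0.5: p = 0.56100 + (-0.12041) = 0.44059
t = 1: p = 0.44059 + (-0.06510) = 0.37550
t = 1.5: p = 0.37550 + (-0.04190) = 0.33360
t = 2: p = 0.33360 + (-0.02946) = 0.30414
t = 2.5: p = 0.30414 + (-0.02188) = 0.28226
t = 3: p = 0.28226 + (-0.01688) = 0.26538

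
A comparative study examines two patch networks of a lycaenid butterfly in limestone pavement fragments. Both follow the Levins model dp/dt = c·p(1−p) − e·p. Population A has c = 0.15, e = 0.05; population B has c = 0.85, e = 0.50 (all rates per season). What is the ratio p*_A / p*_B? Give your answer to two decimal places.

1.62

A: p*_A = 1 − 0.05/0.15 = 0.6667.
B: p*_B = 1 − 0.50/0.85 = 0.4118.
p*_A / p*_B = 0.6667/0.4118 = 1.6190.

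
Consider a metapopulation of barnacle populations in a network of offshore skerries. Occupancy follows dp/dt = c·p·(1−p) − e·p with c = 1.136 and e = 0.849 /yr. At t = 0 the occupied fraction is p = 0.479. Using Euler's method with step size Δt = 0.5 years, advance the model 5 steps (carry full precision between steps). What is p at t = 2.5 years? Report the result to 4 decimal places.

0.3168

Update rule: p ← p + [c·p·(1−p) − e·p]·Δt with Δt = 0.5.
p: 0.47900 → 0.41741  (Δp = -0.06159)
p: 0.41741 → 0.37835  (Δp = -0.03907)
p: 0.37835 → 0.35133  (Δp = -0.02701)
p: 0.35133 → 0.33164  (Δp = -0.01969)
p: 0.33164 → 0.31676  (Δp = -0.01488)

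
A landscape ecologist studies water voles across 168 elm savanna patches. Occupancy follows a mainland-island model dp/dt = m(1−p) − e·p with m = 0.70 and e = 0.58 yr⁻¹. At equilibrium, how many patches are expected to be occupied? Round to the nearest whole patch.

92

p* = m/(m+e) = 0.70/1.2800 = 0.5469.
Expected occupied patches = N × p* = 168 × 0.5469 = 91.88 ≈ 92.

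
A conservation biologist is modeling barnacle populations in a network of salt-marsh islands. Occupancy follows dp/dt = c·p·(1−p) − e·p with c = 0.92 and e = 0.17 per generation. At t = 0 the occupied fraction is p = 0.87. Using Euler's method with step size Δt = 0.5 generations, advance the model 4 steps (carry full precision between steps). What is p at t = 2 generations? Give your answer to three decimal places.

Update rule: p ← p + [c·p·(1−p) − e·p]·Δt with Δt = 0.5.
step 1: Δp = -0.02192, p = 0.84808
step 2: Δp = -0.01282, p = 0.83526
step 3: Δp = -0.00770, p = 0.82756
step 4: Δp = -0.00470, p = 0.82286

0.823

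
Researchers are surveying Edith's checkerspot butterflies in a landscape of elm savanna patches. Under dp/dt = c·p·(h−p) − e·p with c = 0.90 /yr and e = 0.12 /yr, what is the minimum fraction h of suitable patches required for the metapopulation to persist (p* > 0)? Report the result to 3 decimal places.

p* = h − e/c is positive only when h > e/c.
h_min = e/c = 0.12/0.90 = 0.1333.

0.133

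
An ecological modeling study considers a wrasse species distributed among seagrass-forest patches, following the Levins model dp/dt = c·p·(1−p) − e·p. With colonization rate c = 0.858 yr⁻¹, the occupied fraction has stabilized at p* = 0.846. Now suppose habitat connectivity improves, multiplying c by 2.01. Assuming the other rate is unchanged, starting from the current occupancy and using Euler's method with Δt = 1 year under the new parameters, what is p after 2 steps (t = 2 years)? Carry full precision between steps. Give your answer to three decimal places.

0.900

Balance c(1−p*) = e gives e = 0.858×(1 − 0.84600) = 0.13213.
Starting from p₀ = 0.84600; update p ← p + (dp/dt)·Δt with the new parameters.
p: 0.84600 → 0.95890  (Δp = +0.11290)
p: 0.95890 → 0.90016  (Δp = -0.05874)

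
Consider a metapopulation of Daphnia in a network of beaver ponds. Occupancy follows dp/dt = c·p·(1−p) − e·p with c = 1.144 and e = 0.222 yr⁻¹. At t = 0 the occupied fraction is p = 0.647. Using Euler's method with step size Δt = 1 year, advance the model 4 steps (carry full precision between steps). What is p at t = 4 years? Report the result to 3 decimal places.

0.806

Update rule: p ← p + [c·p·(1−p) − e·p]·Δt with Δt = 1.
t = 1: p = 0.64700 + (+0.11765) = 0.76465
t = 2: p = 0.76465 + (+0.03613) = 0.80077
t = 3: p = 0.80077 + (+0.00474) = 0.80551
t = 4: p = 0.80551 + (+0.00040) = 0.80591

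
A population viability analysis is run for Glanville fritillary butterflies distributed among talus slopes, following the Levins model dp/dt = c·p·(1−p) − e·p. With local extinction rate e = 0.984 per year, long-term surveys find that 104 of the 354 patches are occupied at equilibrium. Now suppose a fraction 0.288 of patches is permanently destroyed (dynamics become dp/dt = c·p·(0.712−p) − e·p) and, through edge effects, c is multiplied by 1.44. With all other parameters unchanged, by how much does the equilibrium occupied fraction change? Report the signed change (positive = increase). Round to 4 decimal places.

-0.0722

Observed p* = 104/354 = 0.29379.
Balance c(1−p*) = e gives c = e/(1 − 0.29379) = 0.984/0.70621 = 1.39335.
New p* = 0.712 − e/c = 0.712 − 0.98400/2.00642 = 0.22157.
Δp* = 0.22157 − 0.29379 = -0.07222.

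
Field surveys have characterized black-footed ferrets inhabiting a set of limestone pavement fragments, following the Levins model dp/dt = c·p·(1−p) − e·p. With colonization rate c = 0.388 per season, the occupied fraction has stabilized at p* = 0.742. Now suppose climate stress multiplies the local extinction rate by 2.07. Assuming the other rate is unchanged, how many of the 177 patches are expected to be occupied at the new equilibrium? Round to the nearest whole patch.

82

Balance c(1−p*) = e gives e = 0.388×(1 − 0.74200) = 0.10010.
New p* = 1 − e/c = 1 − 0.20721/0.38800 = 0.46595.
Expected occupied = 177 × 0.46595 = 82.47 ≈ 82.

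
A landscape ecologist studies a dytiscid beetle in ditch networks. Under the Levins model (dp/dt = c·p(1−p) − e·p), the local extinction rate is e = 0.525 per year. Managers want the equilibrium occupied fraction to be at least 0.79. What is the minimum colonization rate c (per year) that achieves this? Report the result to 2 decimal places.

p* = 1 − e/c ≥ 0.79 requires e/c ≤ 0.2100, i.e. c ≥ e/0.2100.
c_min = 0.525/0.2100 = 2.5000.

2.50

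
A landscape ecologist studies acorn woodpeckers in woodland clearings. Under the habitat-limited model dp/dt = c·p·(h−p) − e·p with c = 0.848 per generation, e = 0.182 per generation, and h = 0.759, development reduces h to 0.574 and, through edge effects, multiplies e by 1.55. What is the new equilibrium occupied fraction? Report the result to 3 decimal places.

Before: p* = h − e/c = 0.759 − 0.182/0.848 = 0.759 − 0.2146 = 0.5444.
After: c = 0.848, e = 0.2821, h = 0.574; p* = 0.574 − 0.2821/0.848 = 0.2413.

0.241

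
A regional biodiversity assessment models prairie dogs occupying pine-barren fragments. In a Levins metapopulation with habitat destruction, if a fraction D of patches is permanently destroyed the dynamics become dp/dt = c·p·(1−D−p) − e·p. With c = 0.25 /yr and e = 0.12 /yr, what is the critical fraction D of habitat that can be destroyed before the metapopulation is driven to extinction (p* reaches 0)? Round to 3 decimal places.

The nontrivial equilibrium is p* = (1−D) − e/c; extinction occurs when this hits zero.
So D_crit = 1 − e/c = 1 − 0.12/0.25 = 1 − 0.4800 = 0.5200.
This equals the undisturbed p*, a classic result of Lande's extension.

0.520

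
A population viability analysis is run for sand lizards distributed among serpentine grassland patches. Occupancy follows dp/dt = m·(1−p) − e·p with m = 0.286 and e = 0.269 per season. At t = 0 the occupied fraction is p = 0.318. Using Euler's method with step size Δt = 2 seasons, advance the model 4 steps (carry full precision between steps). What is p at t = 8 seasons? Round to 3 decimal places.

Update rule: p ← p + [m·(1−p) − e·p]·Δt with Δt = 2.
  1  |  dp/dt·Δt = +0.219020  |  p_1 = 0.537020
  2  |  dp/dt·Δt = -0.024092  |  p_2 = 0.512928
  3  |  dp/dt·Δt = +0.002650  |  p_3 = 0.515578
  4  |  dp/dt·Δt = -0.000292  |  p_4 = 0.515286

0.515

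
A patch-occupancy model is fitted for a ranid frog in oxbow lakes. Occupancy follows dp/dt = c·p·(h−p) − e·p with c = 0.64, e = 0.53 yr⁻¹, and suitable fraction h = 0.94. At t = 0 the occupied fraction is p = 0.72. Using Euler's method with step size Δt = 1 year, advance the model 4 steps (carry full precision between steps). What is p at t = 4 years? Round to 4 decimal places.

Update rule: p ← p + [c·p·(h−p) − e·p]·Δt with Δt = 1.
p: 0.72000 → 0.43978  (Δp = -0.28022)
p: 0.43978 → 0.34749  (Δp = -0.09229)
p: 0.34749 → 0.29509  (Δp = -0.05240)
p: 0.29509 → 0.26049  (Δp = -0.03460)

0.2605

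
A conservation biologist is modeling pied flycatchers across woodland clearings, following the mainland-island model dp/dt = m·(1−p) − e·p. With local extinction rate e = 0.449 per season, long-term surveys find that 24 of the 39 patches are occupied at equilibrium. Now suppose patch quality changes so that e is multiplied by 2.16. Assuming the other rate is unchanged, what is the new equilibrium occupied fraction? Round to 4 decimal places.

Observed p* = 24/39 = 0.61538.
Balance m(1−p*) = e·p* gives m = e·p*/(1−p*) = 0.449×0.61538/0.38462 = 0.71839.
New p* = m/(m+e) = 0.71839/(0.71839+0.96984) = 0.42553.

0.4255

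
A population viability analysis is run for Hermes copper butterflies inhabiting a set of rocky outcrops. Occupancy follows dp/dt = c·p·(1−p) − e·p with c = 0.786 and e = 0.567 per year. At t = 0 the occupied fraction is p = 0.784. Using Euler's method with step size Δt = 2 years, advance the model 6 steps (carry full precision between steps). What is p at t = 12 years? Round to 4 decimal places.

0.2634

Update rule: p ← p + [c·p·(1−p) − e·p]·Δt with Δt = 2.
t = 2: p = 0.78400 + (-0.62285) = 0.16115
t = 4: p = 0.16115 + (+0.02976) = 0.19091
t = 6: p = 0.19091 + (+0.02632) = 0.21724
t = 8: p = 0.21724 + (+0.02096) = 0.23820
t = 10: p = 0.23820 + (+0.01514) = 0.25334
t = 12: p = 0.25334 + (+0.01007) = 0.26341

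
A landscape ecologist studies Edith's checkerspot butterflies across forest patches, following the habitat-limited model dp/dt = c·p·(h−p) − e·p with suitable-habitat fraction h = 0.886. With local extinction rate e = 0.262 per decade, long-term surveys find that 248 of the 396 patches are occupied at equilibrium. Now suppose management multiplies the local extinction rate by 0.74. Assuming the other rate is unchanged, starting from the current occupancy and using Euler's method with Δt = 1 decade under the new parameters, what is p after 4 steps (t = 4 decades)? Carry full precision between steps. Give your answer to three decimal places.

0.693

Observed p* = 248/396 = 0.62626.
Balance c(h−p*) = e gives c = e/(0.886 − 0.62626) = 0.262/0.25974 = 1.00871.
Starting from p₀ = 0.62626; update p ← p + (dp/dt)·Δt with the new parameters.
t = 1: p = 0.62626 + (+0.04266) = 0.66892
t = 2: p = 0.66892 + (+0.01678) = 0.68571
t = 3: p = 0.68571 + (+0.00560) = 0.69130
t = 4: p = 0.69130 + (+0.00174) = 0.69304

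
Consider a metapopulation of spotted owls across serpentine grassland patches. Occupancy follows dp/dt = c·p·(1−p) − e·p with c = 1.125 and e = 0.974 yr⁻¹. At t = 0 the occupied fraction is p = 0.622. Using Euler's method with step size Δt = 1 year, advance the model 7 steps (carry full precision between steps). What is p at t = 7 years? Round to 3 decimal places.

0.163

Update rule: p ← p + [c·p·(1−p) − e·p]·Δt with Δt = 1.
  1  |  dp/dt·Δt = -0.341323  |  p_1 = 0.280677
  2  |  dp/dt·Δt = -0.046245  |  p_2 = 0.234432
  3  |  dp/dt·Δt = -0.026429  |  p_3 = 0.208003
  4  |  dp/dt·Δt = -0.017265  |  p_4 = 0.190738
  5  |  dp/dt·Δt = -0.012127  |  p_5 = 0.178611
  6  |  dp/dt·Δt = -0.008919  |  p_6 = 0.169692
  7  |  dp/dt·Δt = -0.006771  |  p_7 = 0.162920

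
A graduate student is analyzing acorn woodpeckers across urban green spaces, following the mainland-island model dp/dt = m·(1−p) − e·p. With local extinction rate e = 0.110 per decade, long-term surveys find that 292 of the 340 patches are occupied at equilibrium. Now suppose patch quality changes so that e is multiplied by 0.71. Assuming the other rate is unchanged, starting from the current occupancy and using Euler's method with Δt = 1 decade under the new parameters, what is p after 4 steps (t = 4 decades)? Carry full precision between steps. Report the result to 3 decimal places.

0.895

Observed p* = 292/340 = 0.85882.
Balance m(1−p*) = e·p* gives m = e·p*/(1−p*) = 0.110×0.85882/0.14118 = 0.66917.
Starting from p₀ = 0.85882; update p ← p + (dp/dt)·Δt with the new parameters.
t = 1: p = 0.85882 + (+0.02740) = 0.88622
t = 2: p = 0.88622 + (+0.00692) = 0.89314
t = 3: p = 0.89314 + (+0.00175) = 0.89489
t = 4: p = 0.89489 + (+0.00044) = 0.89534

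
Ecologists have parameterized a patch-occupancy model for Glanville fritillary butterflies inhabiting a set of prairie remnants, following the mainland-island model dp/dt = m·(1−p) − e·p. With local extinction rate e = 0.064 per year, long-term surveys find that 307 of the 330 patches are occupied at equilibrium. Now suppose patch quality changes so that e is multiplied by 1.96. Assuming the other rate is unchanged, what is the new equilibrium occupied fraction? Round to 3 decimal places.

Observed p* = 307/330 = 0.93030.
Balance m(1−p*) = e·p* gives m = e·p*/(1−p*) = 0.064×0.93030/0.06970 = 0.85422.
New p* = m/(m+e) = 0.85422/(0.85422+0.12544) = 0.87196.

0.872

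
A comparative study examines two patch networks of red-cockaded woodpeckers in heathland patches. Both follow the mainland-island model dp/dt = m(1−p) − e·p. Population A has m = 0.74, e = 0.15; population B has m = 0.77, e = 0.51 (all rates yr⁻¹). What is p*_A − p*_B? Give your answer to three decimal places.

A: p*_A = m/(m+e) = 0.74/0.8900 = 0.8315.
B: p*_B = 0.77/1.2800 = 0.6016.
p*_A − p*_B = 0.8315 − 0.6016 = 0.2299.

0.230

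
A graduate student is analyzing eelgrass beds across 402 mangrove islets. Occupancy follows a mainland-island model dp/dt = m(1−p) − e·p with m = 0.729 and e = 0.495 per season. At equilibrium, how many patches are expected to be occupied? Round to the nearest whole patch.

239

p* = m/(m+e) = 0.729/1.2240 = 0.5956.
Expected occupied patches = N × p* = 402 × 0.5956 = 239.43 ≈ 239.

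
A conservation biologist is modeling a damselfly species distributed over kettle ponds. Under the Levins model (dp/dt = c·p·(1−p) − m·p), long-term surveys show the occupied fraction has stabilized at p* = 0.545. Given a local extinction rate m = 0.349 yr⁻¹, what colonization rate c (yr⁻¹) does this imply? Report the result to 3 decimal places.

0.767

At equilibrium c(1−p*) = m, so c = m/(1−p*).
c = 0.349/(1 − 0.545) = 0.349/0.4550 = 0.7670.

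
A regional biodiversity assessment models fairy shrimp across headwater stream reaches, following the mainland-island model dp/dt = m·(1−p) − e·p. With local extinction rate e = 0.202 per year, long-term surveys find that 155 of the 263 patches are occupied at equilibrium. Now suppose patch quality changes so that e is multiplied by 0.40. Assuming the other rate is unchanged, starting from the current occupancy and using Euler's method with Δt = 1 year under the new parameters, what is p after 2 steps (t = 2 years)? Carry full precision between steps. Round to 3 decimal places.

Observed p* = 155/263 = 0.58935.
Balance m(1−p*) = e·p* gives m = e·p*/(1−p*) = 0.202×0.58935/0.41065 = 0.28991.
Starting from p₀ = 0.58935; update p ← p + (dp/dt)·Δt with the new parameters.
p: 0.58935 → 0.66078  (Δp = +0.07143)
p: 0.66078 → 0.70573  (Δp = +0.04495)

0.706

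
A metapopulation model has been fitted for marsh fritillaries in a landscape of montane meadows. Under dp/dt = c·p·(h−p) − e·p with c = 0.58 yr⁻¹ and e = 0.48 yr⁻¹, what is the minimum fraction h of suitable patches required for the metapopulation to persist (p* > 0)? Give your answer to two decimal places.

p* = h − e/c is positive only when h > e/c.
h_min = e/c = 0.48/0.58 = 0.8276.

0.83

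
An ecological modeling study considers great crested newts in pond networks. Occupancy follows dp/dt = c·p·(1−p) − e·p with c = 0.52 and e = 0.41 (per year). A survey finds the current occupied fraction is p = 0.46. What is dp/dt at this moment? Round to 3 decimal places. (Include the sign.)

-0.059

Colonization term: c·p·(1−p) = 0.52×0.46×0.5400 = 0.12917.
Extinction term: e·p = 0.18860.
dp/dt = 0.12917 − 0.18860 = -0.05943.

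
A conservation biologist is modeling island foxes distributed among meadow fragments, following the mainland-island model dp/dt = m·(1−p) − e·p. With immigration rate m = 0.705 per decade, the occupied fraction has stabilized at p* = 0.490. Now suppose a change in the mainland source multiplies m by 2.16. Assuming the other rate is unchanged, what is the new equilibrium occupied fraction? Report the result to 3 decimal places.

Balance m(1−p*) = e·p* gives e = m(1−p*)/p* = 0.705×0.51000/0.49000 = 0.73378.
New p* = m/(m+e) = 1.52280/(1.52280+0.73378) = 0.67483.

0.675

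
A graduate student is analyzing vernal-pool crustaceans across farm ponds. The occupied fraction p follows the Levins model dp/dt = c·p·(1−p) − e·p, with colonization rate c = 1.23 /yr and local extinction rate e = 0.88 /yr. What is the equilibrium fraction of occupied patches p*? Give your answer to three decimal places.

At equilibrium, colonization balances extinction: c·p*·(1−p*) = e·p*.
So p* = 1 − e/c = 1 − 0.88/1.23 = 1 − 0.7154 = 0.2846.

0.285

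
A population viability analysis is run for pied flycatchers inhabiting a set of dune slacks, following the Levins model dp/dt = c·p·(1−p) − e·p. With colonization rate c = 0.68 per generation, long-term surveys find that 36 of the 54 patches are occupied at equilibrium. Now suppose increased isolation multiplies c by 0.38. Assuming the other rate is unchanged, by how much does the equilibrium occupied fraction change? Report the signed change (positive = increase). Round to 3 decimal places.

Observed p* = 36/54 = 0.66667.
Balance c(1−p*) = e gives e = 0.68×(1 − 0.66667) = 0.22666.
New p* = 1 − e/c = 1 − 0.22666/0.25840 = 0.12283.
Δp* = 0.12283 − 0.66667 = -0.54384.

-0.544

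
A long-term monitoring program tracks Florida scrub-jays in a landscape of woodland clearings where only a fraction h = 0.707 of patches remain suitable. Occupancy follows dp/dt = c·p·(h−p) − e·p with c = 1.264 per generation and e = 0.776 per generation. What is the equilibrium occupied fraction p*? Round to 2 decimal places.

Setting dp/dt = 0 and dividing by p* gives c·(h−p*) = e.
So p* = h − e/c = 0.707 − 0.776/1.264 = 0.707 − 0.6139 = 0.0931.

0.09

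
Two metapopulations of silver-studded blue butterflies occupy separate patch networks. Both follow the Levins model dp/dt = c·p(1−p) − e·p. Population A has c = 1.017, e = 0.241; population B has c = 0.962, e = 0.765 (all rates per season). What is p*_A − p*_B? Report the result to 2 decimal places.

0.56

A: p*_A = 1 − 0.241/1.017 = 0.7630.
B: p*_B = 1 − 0.765/0.962 = 0.2048.
p*_A − p*_B = 0.7630 − 0.2048 = 0.5582.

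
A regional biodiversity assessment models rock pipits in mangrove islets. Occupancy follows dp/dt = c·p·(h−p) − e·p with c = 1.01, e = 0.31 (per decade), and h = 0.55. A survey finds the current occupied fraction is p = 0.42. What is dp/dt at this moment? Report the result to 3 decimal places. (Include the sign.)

-0.075

Colonization term: c·p·(h−p) = 1.01×0.42×0.1300 = 0.05515.
Extinction term: e·p = 0.13020.
dp/dt = 0.05515 − 0.13020 = -0.07505.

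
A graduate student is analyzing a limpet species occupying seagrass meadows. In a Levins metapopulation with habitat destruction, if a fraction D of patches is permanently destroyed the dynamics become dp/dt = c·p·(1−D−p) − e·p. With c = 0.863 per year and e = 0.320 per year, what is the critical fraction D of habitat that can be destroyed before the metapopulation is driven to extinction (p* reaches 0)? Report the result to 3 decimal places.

0.629

The nontrivial equilibrium is p* = (1−D) − e/c; extinction occurs when this hits zero.
So D_crit = 1 − e/c = 1 − 0.320/0.863 = 1 − 0.3708 = 0.6292.
Note this equals the original equilibrium occupancy — the Levins extinction-debt result.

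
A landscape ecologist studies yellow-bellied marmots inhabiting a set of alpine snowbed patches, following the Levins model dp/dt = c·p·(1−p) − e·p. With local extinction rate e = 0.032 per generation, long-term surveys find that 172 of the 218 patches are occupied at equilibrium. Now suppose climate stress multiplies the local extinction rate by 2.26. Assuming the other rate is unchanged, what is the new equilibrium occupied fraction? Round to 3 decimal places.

Observed p* = 172/218 = 0.78899.
Balance c(1−p*) = e gives c = e/(1 − 0.78899) = 0.032/0.21101 = 0.15165.
New p* = 1 − e/c = 1 − 0.07232/0.15165 = 0.52311.

0.523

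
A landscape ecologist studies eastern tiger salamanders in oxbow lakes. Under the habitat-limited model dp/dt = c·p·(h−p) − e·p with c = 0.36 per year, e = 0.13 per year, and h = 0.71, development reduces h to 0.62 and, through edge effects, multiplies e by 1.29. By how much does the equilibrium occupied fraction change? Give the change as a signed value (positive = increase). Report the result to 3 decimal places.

-0.195

Before: p* = h − e/c = 0.71 − 0.13/0.36 = 0.71 − 0.3611 = 0.3489.
After: c = 0.36, e = 0.1677, h = 0.62; p* = 0.62 − 0.1677/0.36 = 0.1542.
Δp* = 0.1542 − 0.3489 = -0.1947.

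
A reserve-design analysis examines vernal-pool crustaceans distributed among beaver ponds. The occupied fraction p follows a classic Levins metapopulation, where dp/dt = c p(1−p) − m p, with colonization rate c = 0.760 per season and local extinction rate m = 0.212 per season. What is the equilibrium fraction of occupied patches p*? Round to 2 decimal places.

Setting dp/dt = 0 and dividing through by p* gives c·(1−p*) = m.
So p* = 1 − m/c = 1 − 0.212/0.760 = 1 − 0.2789 = 0.7211.

0.72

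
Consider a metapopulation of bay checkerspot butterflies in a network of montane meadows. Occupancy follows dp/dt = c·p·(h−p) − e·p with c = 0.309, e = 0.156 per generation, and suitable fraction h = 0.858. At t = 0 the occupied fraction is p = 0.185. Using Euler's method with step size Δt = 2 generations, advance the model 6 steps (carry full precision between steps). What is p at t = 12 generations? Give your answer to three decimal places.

Update rule: p ← p + [c·p·(h−p) − e·p]·Δt with Δt = 2.
t = 2: p = 0.18500 + (+0.01922) = 0.20422
t = 4: p = 0.20422 + (+0.01880) = 0.22302
t = 6: p = 0.22302 + (+0.01793) = 0.24095
t = 8: p = 0.24095 + (+0.01671) = 0.25766
t = 10: p = 0.25766 + (+0.01520) = 0.27287
t = 12: p = 0.27287 + (+0.01354) = 0.28640

0.286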